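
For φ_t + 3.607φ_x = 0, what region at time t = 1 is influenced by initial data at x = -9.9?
At x = -6.293. The characteristic carries data from (-9.9, 0) to (-6.293, 1).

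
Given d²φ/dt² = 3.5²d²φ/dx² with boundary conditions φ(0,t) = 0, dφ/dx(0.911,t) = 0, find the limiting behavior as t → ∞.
φ oscillates (no decay). Energy is conserved; the solution oscillates indefinitely as standing waves.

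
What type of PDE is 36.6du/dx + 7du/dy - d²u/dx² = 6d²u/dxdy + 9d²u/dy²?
Rewriting in standard form: -d²u/dx² - 6d²u/dxdy - 9d²u/dy² + 36.6du/dx + 7du/dy = 0. With A = -1, B = -6, C = -9, the discriminant is 0. This is a parabolic PDE.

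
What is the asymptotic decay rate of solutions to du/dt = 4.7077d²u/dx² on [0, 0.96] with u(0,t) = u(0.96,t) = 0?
Eigenvalues: λₙ = 4.7077n²π²/0.96².
First three modes:
  n=1: λ₁ = 4.7077π²/0.96² ≈ 50.416
  n=2: λ₂ = 18.8308π²/0.96² ≈ 201.663 (4× faster decay)
  n=3: λ₃ = 42.3693π²/0.96² ≈ 453.742 (9× faster decay)
As t → ∞, higher modes decay exponentially faster. The n=1 mode dominates: u ~ c₁ sin(πx/0.96) e^{-λ₁t}.
Decay rate: λ₁ = 4.7077π²/0.96² ≈ 50.416.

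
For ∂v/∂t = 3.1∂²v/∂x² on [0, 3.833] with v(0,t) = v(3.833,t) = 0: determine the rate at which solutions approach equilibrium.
Eigenvalues: λₙ = 3.1n²π²/3.833².
First three modes:
  n=1: λ₁ = 3.1π²/3.833² ≈ 2.082
  n=2: λ₂ = 12.4π²/3.833² ≈ 8.33 (4× faster decay)
  n=3: λ₃ = 27.9π²/3.833² ≈ 18.742 (9× faster decay)
As t → ∞, higher modes decay exponentially faster. The n=1 mode dominates: v ~ c₁ sin(πx/3.833) e^{-λ₁t}.
Decay rate: λ₁ = 3.1π²/3.833² ≈ 2.082.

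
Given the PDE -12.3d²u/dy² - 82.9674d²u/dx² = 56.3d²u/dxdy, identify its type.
Rewriting in standard form: -82.9674d²u/dx² - 56.3d²u/dxdy - 12.3d²u/dy² = 0. The second-order coefficients are A = -82.9674, B = -56.3, C = -12.3. Since B² - 4AC = -912.30608 < 0, this is an elliptic PDE.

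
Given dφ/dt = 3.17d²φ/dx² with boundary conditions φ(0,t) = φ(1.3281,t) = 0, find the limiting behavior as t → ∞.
φ → 0. Heat diffuses out through both boundaries.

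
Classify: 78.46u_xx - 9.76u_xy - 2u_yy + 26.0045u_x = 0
Hyperbolic (discriminant = 722.9376).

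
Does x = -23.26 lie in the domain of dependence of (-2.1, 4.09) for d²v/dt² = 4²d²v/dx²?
No. The domain of dependence is [-18.46, 14.26], and -23.26 is outside this interval.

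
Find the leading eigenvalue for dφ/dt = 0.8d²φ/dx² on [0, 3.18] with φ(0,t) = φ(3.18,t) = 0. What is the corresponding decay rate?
Eigenvalues: λₙ = 0.8n²π²/3.18².
First three modes:
  n=1: λ₁ = 0.8π²/3.18² ≈ 0.781
  n=2: λ₂ = 3.2π²/3.18² ≈ 3.123 (4× faster decay)
  n=3: λ₃ = 7.2π²/3.18² ≈ 7.027 (9× faster decay)
As t → ∞, higher modes decay exponentially faster. The n=1 mode dominates: φ ~ c₁ sin(πx/3.18) e^{-λ₁t}.
Decay rate: λ₁ = 0.8π²/3.18² ≈ 0.781.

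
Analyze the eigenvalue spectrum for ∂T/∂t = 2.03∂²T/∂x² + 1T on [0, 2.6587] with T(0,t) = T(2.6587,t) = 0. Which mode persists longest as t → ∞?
Eigenvalues: λₙ = 2.03n²π²/2.6587² - 1.
First three modes:
  n=1: λ₁ = 2.03π²/2.6587² - 1 ≈ 1.834
  n=2: λ₂ = 8.12π²/2.6587² - 1 ≈ 10.337
  n=3: λ₃ = 18.27π²/2.6587² - 1 ≈ 24.509
Since 2.03π²/2.6587² ≈ 2.834 > 1, all λₙ > 0.
The n=1 mode decays slowest → dominates as t → ∞.
Asymptotic: T ~ c₁ sin(πx/2.6587) e^{-λ₁t} with decay rate λ₁ ≈ 1.834.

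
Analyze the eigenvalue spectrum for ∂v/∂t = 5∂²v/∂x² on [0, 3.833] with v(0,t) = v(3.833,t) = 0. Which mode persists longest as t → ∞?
Eigenvalues: λₙ = 5n²π²/3.833².
First three modes:
  n=1: λ₁ = 5π²/3.833² ≈ 3.359
  n=2: λ₂ = 20π²/3.833² ≈ 13.435 (4× faster decay)
  n=3: λ₃ = 45π²/3.833² ≈ 30.23 (9× faster decay)
As t → ∞, higher modes decay exponentially faster. The n=1 mode dominates: v ~ c₁ sin(πx/3.833) e^{-λ₁t}.
Decay rate: λ₁ = 5π²/3.833² ≈ 3.359.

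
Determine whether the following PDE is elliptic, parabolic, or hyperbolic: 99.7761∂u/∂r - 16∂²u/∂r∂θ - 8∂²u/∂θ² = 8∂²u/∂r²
Rewriting in standard form: -8∂²u/∂r² - 16∂²u/∂r∂θ - 8∂²u/∂θ² + 99.7761∂u/∂r = 0. Coefficients: A = -8, B = -16, C = -8. B² - 4AC = 0, which is zero, so the equation is parabolic.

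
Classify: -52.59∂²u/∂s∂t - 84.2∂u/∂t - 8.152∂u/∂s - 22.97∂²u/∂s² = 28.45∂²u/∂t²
Rewriting in standard form: -22.97∂²u/∂s² - 52.59∂²u/∂s∂t - 28.45∂²u/∂t² - 8.152∂u/∂s - 84.2∂u/∂t = 0. Hyperbolic (discriminant = 151.7221).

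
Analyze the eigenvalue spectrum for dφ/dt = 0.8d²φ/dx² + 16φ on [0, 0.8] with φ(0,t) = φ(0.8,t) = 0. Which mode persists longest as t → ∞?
Eigenvalues: λₙ = 0.8n²π²/0.8² - 16.
First three modes:
  n=1: λ₁ = 0.8π²/0.8² - 16 ≈ -3.663
  n=2: λ₂ = 3.2π²/0.8² - 16 ≈ 33.348
  n=3: λ₃ = 7.2π²/0.8² - 16 ≈ 95.033
Since 0.8π²/0.8² ≈ 12.337 < 16, λ₁ < 0.
The n=1 mode grows fastest (−λₙ is largest for n=1) → dominates.
Asymptotic: φ ~ c₁ sin(πx/0.8) e^{3.663t} (exponential growth at rate −λ₁ ≈ 3.663).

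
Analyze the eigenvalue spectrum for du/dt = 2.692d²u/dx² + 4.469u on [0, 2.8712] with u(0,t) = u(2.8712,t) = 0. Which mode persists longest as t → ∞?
Eigenvalues: λₙ = 2.692n²π²/2.8712² - 4.469.
First three modes:
  n=1: λ₁ = 2.692π²/2.8712² - 4.469 ≈ -1.246
  n=2: λ₂ = 10.768π²/2.8712² - 4.469 ≈ 8.423
  n=3: λ₃ = 24.228π²/2.8712² - 4.469 ≈ 24.537
Since 2.692π²/2.8712² ≈ 3.223 < 4.469, λ₁ < 0.
The n=1 mode grows fastest (−λₙ is largest for n=1) → dominates.
Asymptotic: u ~ c₁ sin(πx/2.8712) e^{1.246t} (exponential growth at rate −λ₁ ≈ 1.246).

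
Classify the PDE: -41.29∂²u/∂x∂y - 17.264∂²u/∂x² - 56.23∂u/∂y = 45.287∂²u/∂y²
Rewriting in standard form: -17.264∂²u/∂x² - 41.29∂²u/∂x∂y - 45.287∂²u/∂y² - 56.23∂u/∂y = 0. A = -17.264, B = -41.29, C = -45.287. Discriminant B² - 4AC = -1422.474972. Since -1422.474972 < 0, elliptic.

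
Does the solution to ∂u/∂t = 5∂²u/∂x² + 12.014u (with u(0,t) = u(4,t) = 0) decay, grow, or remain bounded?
u grows unboundedly. Reaction dominates diffusion (r=12.014 > κπ²/L²≈3.08); solution grows exponentially.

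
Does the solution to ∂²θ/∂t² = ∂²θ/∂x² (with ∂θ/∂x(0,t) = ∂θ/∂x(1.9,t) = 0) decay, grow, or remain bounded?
θ oscillates about a mean that drifts linearly in t (generically unbounded; no decay). There is no damping, so the nonconstant modes persist as standing waves (energy conserved, no decay). But with Neumann conditions at both ends the constant mode has eigenvalue 0: the spatial mean M(t) of θ satisfies M'' = 0, so M(t) = M(0) + M'(0)·t. Unless the initial velocity has zero mean (∫θ_t(x,0)dx = 0), the solution grows linearly in t (unbounded, though not exponentially); if it does have zero mean, the solution stays bounded and simply oscillates.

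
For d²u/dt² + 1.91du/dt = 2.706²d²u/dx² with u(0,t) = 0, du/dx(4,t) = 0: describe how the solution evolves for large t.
u → 0. Damping (γ=1.91) dissipates energy; oscillations decay exponentially.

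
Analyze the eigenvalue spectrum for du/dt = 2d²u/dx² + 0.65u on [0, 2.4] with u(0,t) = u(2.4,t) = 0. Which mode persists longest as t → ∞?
Eigenvalues: λₙ = 2n²π²/2.4² - 0.65.
First three modes:
  n=1: λ₁ = 2π²/2.4² - 0.65 ≈ 2.777
  n=2: λ₂ = 8π²/2.4² - 0.65 ≈ 13.058
  n=3: λ₃ = 18π²/2.4² - 0.65 ≈ 30.193
Since 2π²/2.4² ≈ 3.427 > 0.65, all λₙ > 0.
The n=1 mode decays slowest → dominates as t → ∞.
Asymptotic: u ~ c₁ sin(πx/2.4) e^{-λ₁t} with decay rate λ₁ ≈ 2.777.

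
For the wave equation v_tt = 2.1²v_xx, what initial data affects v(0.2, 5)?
Domain of dependence: [-10.3, 10.7]. Signals travel at speed 2.1, so data within |x - 0.2| ≤ 2.1·5 = 10.5 can reach the point.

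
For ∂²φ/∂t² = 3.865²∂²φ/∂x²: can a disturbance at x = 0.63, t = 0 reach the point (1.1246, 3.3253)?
Yes. The domain of dependence is [-11.7276845, 13.9768845], and 0.63 ∈ [-11.7276845, 13.9768845].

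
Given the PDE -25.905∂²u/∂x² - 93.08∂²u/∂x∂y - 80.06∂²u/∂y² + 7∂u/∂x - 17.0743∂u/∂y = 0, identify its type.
The second-order coefficients are A = -25.905, B = -93.08, C = -80.06. Since B² - 4AC = 368.0692 > 0, this is a hyperbolic PDE.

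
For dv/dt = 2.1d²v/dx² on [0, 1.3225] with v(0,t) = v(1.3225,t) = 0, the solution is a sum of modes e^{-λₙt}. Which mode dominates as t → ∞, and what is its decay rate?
Eigenvalues: λₙ = 2.1n²π²/1.3225².
First three modes:
  n=1: λ₁ = 2.1π²/1.3225² ≈ 11.85
  n=2: λ₂ = 8.4π²/1.3225² ≈ 47.401 (4× faster decay)
  n=3: λ₃ = 18.9π²/1.3225² ≈ 106.652 (9× faster decay)
As t → ∞, higher modes decay exponentially faster. The n=1 mode dominates: v ~ c₁ sin(πx/1.3225) e^{-λ₁t}.
Decay rate: λ₁ = 2.1π²/1.3225² ≈ 11.85.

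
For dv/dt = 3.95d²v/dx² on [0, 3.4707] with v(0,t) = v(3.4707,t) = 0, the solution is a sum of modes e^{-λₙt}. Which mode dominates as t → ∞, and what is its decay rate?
Eigenvalues: λₙ = 3.95n²π²/3.4707².
First three modes:
  n=1: λ₁ = 3.95π²/3.4707² ≈ 3.236
  n=2: λ₂ = 15.8π²/3.4707² ≈ 12.946 (4× faster decay)
  n=3: λ₃ = 35.55π²/3.4707² ≈ 29.128 (9× faster decay)
As t → ∞, higher modes decay exponentially faster. The n=1 mode dominates: v ~ c₁ sin(πx/3.4707) e^{-λ₁t}.
Decay rate: λ₁ = 3.95π²/3.4707² ≈ 3.236.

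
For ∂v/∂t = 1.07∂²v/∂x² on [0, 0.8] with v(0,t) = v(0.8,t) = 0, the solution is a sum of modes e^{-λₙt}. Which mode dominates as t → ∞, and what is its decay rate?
Eigenvalues: λₙ = 1.07n²π²/0.8².
First three modes:
  n=1: λ₁ = 1.07π²/0.8² ≈ 16.501
  n=2: λ₂ = 4.28π²/0.8² ≈ 66.003 (4× faster decay)
  n=3: λ₃ = 9.63π²/0.8² ≈ 148.507 (9× faster decay)
As t → ∞, higher modes decay exponentially faster. The n=1 mode dominates: v ~ c₁ sin(πx/0.8) e^{-λ₁t}.
Decay rate: λ₁ = 1.07π²/0.8² ≈ 16.501.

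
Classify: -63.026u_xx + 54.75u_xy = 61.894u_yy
Rewriting in standard form: -63.026u_xx + 54.75u_xy - 61.894u_yy = 0. Elliptic (discriminant = -12606.162476).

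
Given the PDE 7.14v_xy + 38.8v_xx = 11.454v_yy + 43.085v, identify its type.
Rewriting in standard form: 38.8v_xx + 7.14v_xy - 11.454v_yy - 43.085v = 0. The second-order coefficients are A = 38.8, B = 7.14, C = -11.454. Since B² - 4AC = 1828.6404 > 0, this is a hyperbolic PDE.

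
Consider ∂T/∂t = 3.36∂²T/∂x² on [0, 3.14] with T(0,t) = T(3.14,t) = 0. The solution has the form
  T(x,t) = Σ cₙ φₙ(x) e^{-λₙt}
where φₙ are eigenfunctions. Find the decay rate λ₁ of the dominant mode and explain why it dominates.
Eigenvalues: λₙ = 3.36n²π²/3.14².
First three modes:
  n=1: λ₁ = 3.36π²/3.14² ≈ 3.363
  n=2: λ₂ = 13.44π²/3.14² ≈ 13.454 (4× faster decay)
  n=3: λ₃ = 30.24π²/3.14² ≈ 30.271 (9× faster decay)
As t → ∞, higher modes decay exponentially faster. The n=1 mode dominates: T ~ c₁ sin(πx/3.14) e^{-λ₁t}.
Decay rate: λ₁ = 3.36π²/3.14² ≈ 3.363.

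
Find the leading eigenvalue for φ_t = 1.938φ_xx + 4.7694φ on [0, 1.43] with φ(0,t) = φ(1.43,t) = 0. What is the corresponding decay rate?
Eigenvalues: λₙ = 1.938n²π²/1.43² - 4.7694.
First three modes:
  n=1: λ₁ = 1.938π²/1.43² - 4.7694 ≈ 4.584
  n=2: λ₂ = 7.752π²/1.43² - 4.7694 ≈ 32.645
  n=3: λ₃ = 17.442π²/1.43² - 4.7694 ≈ 79.414
Since 1.938π²/1.43² ≈ 9.354 > 4.7694, all λₙ > 0.
The n=1 mode decays slowest → dominates as t → ∞.
Asymptotic: φ ~ c₁ sin(πx/1.43) e^{-λ₁t} with decay rate λ₁ ≈ 4.584.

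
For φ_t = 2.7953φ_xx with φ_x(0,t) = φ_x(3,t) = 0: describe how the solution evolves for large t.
φ → constant (steady state). Heat is conserved (no flux at boundaries); solution approaches the spatial average.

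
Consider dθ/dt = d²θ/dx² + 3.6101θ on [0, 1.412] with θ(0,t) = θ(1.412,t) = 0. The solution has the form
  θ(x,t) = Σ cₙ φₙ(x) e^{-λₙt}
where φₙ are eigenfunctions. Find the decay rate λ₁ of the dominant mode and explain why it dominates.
Eigenvalues: λₙ = n²π²/1.412² - 3.6101.
First three modes:
  n=1: λ₁ = π²/1.412² - 3.6101 ≈ 1.34
  n=2: λ₂ = 4π²/1.412² - 3.6101 ≈ 16.191
  n=3: λ₃ = 9π²/1.412² - 3.6101 ≈ 40.942
Since π²/1.412² ≈ 4.95 > 3.6101, all λₙ > 0.
The n=1 mode decays slowest → dominates as t → ∞.
Asymptotic: θ ~ c₁ sin(πx/1.412) e^{-λ₁t} with decay rate λ₁ ≈ 1.34.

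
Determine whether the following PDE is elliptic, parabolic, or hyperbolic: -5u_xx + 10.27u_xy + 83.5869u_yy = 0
Coefficients: A = -5, B = 10.27, C = 83.5869. B² - 4AC = 1777.2109, which is positive, so the equation is hyperbolic.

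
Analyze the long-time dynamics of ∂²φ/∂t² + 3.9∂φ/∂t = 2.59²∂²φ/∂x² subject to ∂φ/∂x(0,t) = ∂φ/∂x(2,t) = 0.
Long-time behavior: φ → constant (steady state). Damping (γ=3.9) dissipates the nonconstant modes; with Neumann BCs the spatial average obeys M''+γM'=0 and tends to a finite limit.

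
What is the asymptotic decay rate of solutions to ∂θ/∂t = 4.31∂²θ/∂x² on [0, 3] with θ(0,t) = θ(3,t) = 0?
Eigenvalues: λₙ = 4.31n²π²/3².
First three modes:
  n=1: λ₁ = 4.31π²/3² ≈ 4.726
  n=2: λ₂ = 17.24π²/3² ≈ 18.906 (4× faster decay)
  n=3: λ₃ = 38.79π²/3² ≈ 42.538 (9× faster decay)
As t → ∞, higher modes decay exponentially faster. The n=1 mode dominates: θ ~ c₁ sin(πx/3) e^{-λ₁t}.
Decay rate: λ₁ = 4.31π²/3² ≈ 4.726.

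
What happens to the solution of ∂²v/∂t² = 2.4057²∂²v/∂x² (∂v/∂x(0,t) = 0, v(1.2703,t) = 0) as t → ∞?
v oscillates (no decay). Energy is conserved; the solution oscillates indefinitely as standing waves.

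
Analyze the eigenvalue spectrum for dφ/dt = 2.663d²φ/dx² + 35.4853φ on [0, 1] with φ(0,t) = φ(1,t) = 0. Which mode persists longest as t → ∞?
Eigenvalues: λₙ = 2.663n²π²/1² - 35.4853.
First three modes:
  n=1: λ₁ = 2.663π² - 35.4853 ≈ -9.203
  n=2: λ₂ = 10.652π² - 35.4853 ≈ 69.646
  n=3: λ₃ = 23.967π² - 35.4853 ≈ 201.06
Since 2.663π² ≈ 26.283 < 35.4853, λ₁ < 0.
The n=1 mode grows fastest (−λₙ is largest for n=1) → dominates.
Asymptotic: φ ~ c₁ sin(πx/1) e^{9.203t} (exponential growth at rate −λ₁ ≈ 9.203).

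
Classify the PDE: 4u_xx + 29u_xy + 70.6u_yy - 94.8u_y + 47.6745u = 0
A = 4, B = 29, C = 70.6. Discriminant B² - 4AC = -288.6. Since -288.6 < 0, elliptic.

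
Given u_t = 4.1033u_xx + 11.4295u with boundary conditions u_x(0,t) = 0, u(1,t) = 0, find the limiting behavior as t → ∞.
u grows unboundedly. Reaction dominates diffusion (r=11.4295 > κπ²/(4L²)≈10.12); solution grows exponentially.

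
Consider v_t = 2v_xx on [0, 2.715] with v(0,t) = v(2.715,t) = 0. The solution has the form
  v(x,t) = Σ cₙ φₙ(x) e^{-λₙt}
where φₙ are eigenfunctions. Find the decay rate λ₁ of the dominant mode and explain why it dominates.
Eigenvalues: λₙ = 2n²π²/2.715².
First three modes:
  n=1: λ₁ = 2π²/2.715² ≈ 2.678
  n=2: λ₂ = 8π²/2.715² ≈ 10.711 (4× faster decay)
  n=3: λ₃ = 18π²/2.715² ≈ 24.101 (9× faster decay)
As t → ∞, higher modes decay exponentially faster. The n=1 mode dominates: v ~ c₁ sin(πx/2.715) e^{-λ₁t}.
Decay rate: λ₁ = 2π²/2.715² ≈ 2.678.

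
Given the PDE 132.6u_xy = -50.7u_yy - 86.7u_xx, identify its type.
Rewriting in standard form: 86.7u_xx + 132.6u_xy + 50.7u_yy = 0. The second-order coefficients are A = 86.7, B = 132.6, C = 50.7. Since B² - 4AC = 0 = 0, this is a parabolic PDE.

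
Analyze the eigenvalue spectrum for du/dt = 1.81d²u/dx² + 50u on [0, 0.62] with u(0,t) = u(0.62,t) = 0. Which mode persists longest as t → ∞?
Eigenvalues: λₙ = 1.81n²π²/0.62² - 50.
First three modes:
  n=1: λ₁ = 1.81π²/0.62² - 50 ≈ -3.528
  n=2: λ₂ = 7.24π²/0.62² - 50 ≈ 135.89
  n=3: λ₃ = 16.29π²/0.62² - 50 ≈ 368.251
Since 1.81π²/0.62² ≈ 46.472 < 50, λ₁ < 0.
The n=1 mode grows fastest (−λₙ is largest for n=1) → dominates.
Asymptotic: u ~ c₁ sin(πx/0.62) e^{3.528t} (exponential growth at rate −λ₁ ≈ 3.528).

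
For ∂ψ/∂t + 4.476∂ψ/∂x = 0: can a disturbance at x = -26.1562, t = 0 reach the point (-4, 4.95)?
Yes. The characteristic through (-4, 4.95) passes through x = -26.1562.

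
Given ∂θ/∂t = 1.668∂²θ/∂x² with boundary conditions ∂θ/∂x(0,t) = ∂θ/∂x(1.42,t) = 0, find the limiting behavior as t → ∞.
θ → constant (steady state). Heat is conserved (no flux at boundaries); solution approaches the spatial average.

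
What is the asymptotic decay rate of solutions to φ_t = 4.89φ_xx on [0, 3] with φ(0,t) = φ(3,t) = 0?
Eigenvalues: λₙ = 4.89n²π²/3².
First three modes:
  n=1: λ₁ = 4.89π²/3² ≈ 5.362
  n=2: λ₂ = 19.56π²/3² ≈ 21.45 (4× faster decay)
  n=3: λ₃ = 44.01π²/3² ≈ 48.262 (9× faster decay)
As t → ∞, higher modes decay exponentially faster. The n=1 mode dominates: φ ~ c₁ sin(πx/3) e^{-λ₁t}.
Decay rate: λ₁ = 4.89π²/3² ≈ 5.362.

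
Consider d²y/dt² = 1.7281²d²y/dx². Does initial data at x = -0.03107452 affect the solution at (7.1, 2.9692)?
No. The domain of dependence is [1.96892548, 12.23107452], and -0.03107452 is outside this interval.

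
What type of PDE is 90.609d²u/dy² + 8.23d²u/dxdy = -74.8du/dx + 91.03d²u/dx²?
Rewriting in standard form: -91.03d²u/dx² + 8.23d²u/dxdy + 90.609d²u/dy² + 74.8du/dx = 0. With A = -91.03, B = 8.23, C = 90.609, the discriminant is 33060.28198. This is a hyperbolic PDE.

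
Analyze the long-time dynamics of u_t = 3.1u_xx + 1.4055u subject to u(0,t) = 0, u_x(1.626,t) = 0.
Long-time behavior: u → 0. Diffusion dominates reaction (r=1.4055 < κπ²/(4L²)≈2.89); solution decays.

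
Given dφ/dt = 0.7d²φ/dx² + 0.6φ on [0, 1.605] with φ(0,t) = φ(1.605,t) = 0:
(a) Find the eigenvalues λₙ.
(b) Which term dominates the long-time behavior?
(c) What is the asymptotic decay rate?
Eigenvalues: λₙ = 0.7n²π²/1.605² - 0.6.
First three modes:
  n=1: λ₁ = 0.7π²/1.605² - 0.6 ≈ 2.082
  n=2: λ₂ = 2.8π²/1.605² - 0.6 ≈ 10.128
  n=3: λ₃ = 6.3π²/1.605² - 0.6 ≈ 23.537
Since 0.7π²/1.605² ≈ 2.682 > 0.6, all λₙ > 0.
The n=1 mode decays slowest → dominates as t → ∞.
Asymptotic: φ ~ c₁ sin(πx/1.605) e^{-λ₁t} with decay rate λ₁ ≈ 2.082.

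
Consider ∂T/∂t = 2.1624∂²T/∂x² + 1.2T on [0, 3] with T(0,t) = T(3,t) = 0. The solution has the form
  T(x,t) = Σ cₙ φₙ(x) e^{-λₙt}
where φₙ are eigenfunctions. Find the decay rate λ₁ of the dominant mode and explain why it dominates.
Eigenvalues: λₙ = 2.1624n²π²/3² - 1.2.
First three modes:
  n=1: λ₁ = 2.1624π²/3² - 1.2 ≈ 1.171
  n=2: λ₂ = 8.6496π²/3² - 1.2 ≈ 8.285
  n=3: λ₃ = 19.4616π²/3² - 1.2 ≈ 20.142
Since 2.1624π²/3² ≈ 2.371 > 1.2, all λₙ > 0.
The n=1 mode decays slowest → dominates as t → ∞.
Asymptotic: T ~ c₁ sin(πx/3) e^{-λ₁t} with decay rate λ₁ ≈ 1.171.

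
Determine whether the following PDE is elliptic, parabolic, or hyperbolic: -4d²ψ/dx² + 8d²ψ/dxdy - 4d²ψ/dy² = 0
Coefficients: A = -4, B = 8, C = -4. B² - 4AC = 0, which is zero, so the equation is parabolic.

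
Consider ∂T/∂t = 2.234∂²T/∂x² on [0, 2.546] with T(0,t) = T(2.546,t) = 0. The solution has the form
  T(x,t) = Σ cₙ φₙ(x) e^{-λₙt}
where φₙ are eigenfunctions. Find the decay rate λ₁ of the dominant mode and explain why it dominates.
Eigenvalues: λₙ = 2.234n²π²/2.546².
First three modes:
  n=1: λ₁ = 2.234π²/2.546² ≈ 3.401
  n=2: λ₂ = 8.936π²/2.546² ≈ 13.606 (4× faster decay)
  n=3: λ₃ = 20.106π²/2.546² ≈ 30.613 (9× faster decay)
As t → ∞, higher modes decay exponentially faster. The n=1 mode dominates: T ~ c₁ sin(πx/2.546) e^{-λ₁t}.
Decay rate: λ₁ = 2.234π²/2.546² ≈ 3.401.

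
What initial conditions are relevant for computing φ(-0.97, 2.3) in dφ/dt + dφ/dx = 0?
A single point: x = -3.27. The characteristic through (-0.97, 2.3) is x - 1t = const, so x = -0.97 - 1·2.3 = -3.27.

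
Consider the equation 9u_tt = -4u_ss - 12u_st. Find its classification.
Rewriting in standard form: 4u_ss + 12u_st + 9u_tt = 0. Parabolic. (A = 4, B = 12, C = 9 gives B² - 4AC = 0.)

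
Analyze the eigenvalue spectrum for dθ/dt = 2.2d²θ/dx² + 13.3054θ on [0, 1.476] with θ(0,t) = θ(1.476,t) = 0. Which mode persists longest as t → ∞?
Eigenvalues: λₙ = 2.2n²π²/1.476² - 13.3054.
First three modes:
  n=1: λ₁ = 2.2π²/1.476² - 13.3054 ≈ -3.339
  n=2: λ₂ = 8.8π²/1.476² - 13.3054 ≈ 26.561
  n=3: λ₃ = 19.8π²/1.476² - 13.3054 ≈ 76.395
Since 2.2π²/1.476² ≈ 9.967 < 13.3054, λ₁ < 0.
The n=1 mode grows fastest (−λₙ is largest for n=1) → dominates.
Asymptotic: θ ~ c₁ sin(πx/1.476) e^{3.339t} (exponential growth at rate −λ₁ ≈ 3.339).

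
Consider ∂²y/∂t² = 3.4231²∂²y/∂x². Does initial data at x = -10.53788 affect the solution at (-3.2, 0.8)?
No. The domain of dependence is [-5.93848, -0.46152], and -10.53788 is outside this interval.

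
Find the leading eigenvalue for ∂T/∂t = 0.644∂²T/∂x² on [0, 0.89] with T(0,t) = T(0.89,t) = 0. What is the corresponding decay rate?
Eigenvalues: λₙ = 0.644n²π²/0.89².
First three modes:
  n=1: λ₁ = 0.644π²/0.89² ≈ 8.024
  n=2: λ₂ = 2.576π²/0.89² ≈ 32.097 (4× faster decay)
  n=3: λ₃ = 5.796π²/0.89² ≈ 72.218 (9× faster decay)
As t → ∞, higher modes decay exponentially faster. The n=1 mode dominates: T ~ c₁ sin(πx/0.89) e^{-λ₁t}.
Decay rate: λ₁ = 0.644π²/0.89² ≈ 8.024.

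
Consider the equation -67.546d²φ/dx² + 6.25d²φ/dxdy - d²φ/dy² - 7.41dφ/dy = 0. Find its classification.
Elliptic. (A = -67.546, B = 6.25, C = -1 gives B² - 4AC = -231.1215.)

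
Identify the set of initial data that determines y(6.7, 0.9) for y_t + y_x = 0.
A single point: x = 5.8. The characteristic through (6.7, 0.9) is x - 1t = const, so x = 6.7 - 1·0.9 = 5.8.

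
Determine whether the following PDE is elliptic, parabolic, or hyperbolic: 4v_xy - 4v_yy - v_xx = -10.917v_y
Rewriting in standard form: -v_xx + 4v_xy - 4v_yy + 10.917v_y = 0. Coefficients: A = -1, B = 4, C = -4. B² - 4AC = 0, which is zero, so the equation is parabolic.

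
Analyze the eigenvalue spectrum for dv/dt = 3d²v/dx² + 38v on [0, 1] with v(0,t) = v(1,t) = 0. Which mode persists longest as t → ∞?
Eigenvalues: λₙ = 3n²π²/1² - 38.
First three modes:
  n=1: λ₁ = 3π² - 38 ≈ -8.391
  n=2: λ₂ = 12π² - 38 ≈ 80.435
  n=3: λ₃ = 27π² - 38 ≈ 228.479
Since 3π² ≈ 29.609 < 38, λ₁ < 0.
The n=1 mode grows fastest (−λₙ is largest for n=1) → dominates.
Asymptotic: v ~ c₁ sin(πx/1) e^{8.391t} (exponential growth at rate −λ₁ ≈ 8.391).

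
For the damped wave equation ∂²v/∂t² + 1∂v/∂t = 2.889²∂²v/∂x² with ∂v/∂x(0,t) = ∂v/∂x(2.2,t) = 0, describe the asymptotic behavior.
v → constant (steady state). Damping (γ=1) dissipates the nonconstant modes; with Neumann BCs the spatial average obeys M''+γM'=0 and tends to a finite limit.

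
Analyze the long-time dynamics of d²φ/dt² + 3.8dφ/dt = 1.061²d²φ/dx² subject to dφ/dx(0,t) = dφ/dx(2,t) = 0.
Long-time behavior: φ → constant (steady state). Damping (γ=3.8) dissipates the nonconstant modes; with Neumann BCs the spatial average obeys M''+γM'=0 and tends to a finite limit.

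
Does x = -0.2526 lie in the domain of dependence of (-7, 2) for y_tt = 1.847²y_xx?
No. The domain of dependence is [-10.694, -3.306], and -0.2526 is outside this interval.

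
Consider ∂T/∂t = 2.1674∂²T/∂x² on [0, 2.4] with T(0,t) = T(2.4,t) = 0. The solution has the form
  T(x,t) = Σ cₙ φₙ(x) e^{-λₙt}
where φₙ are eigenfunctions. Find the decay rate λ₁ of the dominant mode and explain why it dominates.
Eigenvalues: λₙ = 2.1674n²π²/2.4².
First three modes:
  n=1: λ₁ = 2.1674π²/2.4² ≈ 3.714
  n=2: λ₂ = 8.6696π²/2.4² ≈ 14.855 (4× faster decay)
  n=3: λ₃ = 19.5066π²/2.4² ≈ 33.424 (9× faster decay)
As t → ∞, higher modes decay exponentially faster. The n=1 mode dominates: T ~ c₁ sin(πx/2.4) e^{-λ₁t}.
Decay rate: λ₁ = 2.1674π²/2.4² ≈ 3.714.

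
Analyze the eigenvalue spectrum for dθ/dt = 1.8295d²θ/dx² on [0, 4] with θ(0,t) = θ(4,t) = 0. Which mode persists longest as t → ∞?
Eigenvalues: λₙ = 1.8295n²π²/4².
First three modes:
  n=1: λ₁ = 1.8295π²/4² ≈ 1.129
  n=2: λ₂ = 7.318π²/4² ≈ 4.514 (4× faster decay)
  n=3: λ₃ = 16.4655π²/4² ≈ 10.157 (9× faster decay)
As t → ∞, higher modes decay exponentially faster. The n=1 mode dominates: θ ~ c₁ sin(πx/4) e^{-λ₁t}.
Decay rate: λ₁ = 1.8295π²/4² ≈ 1.129.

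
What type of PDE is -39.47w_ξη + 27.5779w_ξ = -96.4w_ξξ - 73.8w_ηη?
Rewriting in standard form: 96.4w_ξξ - 39.47w_ξη + 73.8w_ηη + 27.5779w_ξ = 0. With A = 96.4, B = -39.47, C = 73.8, the discriminant is -26899.3991. This is an elliptic PDE.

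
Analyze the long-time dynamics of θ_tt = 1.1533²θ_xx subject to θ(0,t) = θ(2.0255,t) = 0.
Long-time behavior: θ oscillates (no decay). Energy is conserved; the solution oscillates indefinitely as standing waves.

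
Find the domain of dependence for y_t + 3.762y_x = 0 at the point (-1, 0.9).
A single point: x = -4.3858. The characteristic through (-1, 0.9) is x - 3.762t = const, so x = -1 - 3.762·0.9 = -4.3858.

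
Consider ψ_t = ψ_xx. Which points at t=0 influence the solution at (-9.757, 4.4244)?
The entire real line. The heat equation has infinite propagation speed: any initial disturbance instantly affects all points (though exponentially small far away).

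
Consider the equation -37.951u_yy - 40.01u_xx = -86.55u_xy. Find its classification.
Rewriting in standard form: -40.01u_xx + 86.55u_xy - 37.951u_yy = 0. Hyperbolic. (A = -40.01, B = 86.55, C = -37.951 gives B² - 4AC = 1417.22446.)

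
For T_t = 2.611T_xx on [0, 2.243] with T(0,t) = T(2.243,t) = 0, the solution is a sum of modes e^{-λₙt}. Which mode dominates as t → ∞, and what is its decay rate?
Eigenvalues: λₙ = 2.611n²π²/2.243².
First three modes:
  n=1: λ₁ = 2.611π²/2.243² ≈ 5.122
  n=2: λ₂ = 10.444π²/2.243² ≈ 20.488 (4× faster decay)
  n=3: λ₃ = 23.499π²/2.243² ≈ 46.099 (9× faster decay)
As t → ∞, higher modes decay exponentially faster. The n=1 mode dominates: T ~ c₁ sin(πx/2.243) e^{-λ₁t}.
Decay rate: λ₁ = 2.611π²/2.243² ≈ 5.122.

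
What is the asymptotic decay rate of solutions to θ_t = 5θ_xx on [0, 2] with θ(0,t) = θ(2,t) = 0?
Eigenvalues: λₙ = 5n²π²/2².
First three modes:
  n=1: λ₁ = 5π²/2² ≈ 12.337
  n=2: λ₂ = 20π²/2² ≈ 49.348 (4× faster decay)
  n=3: λ₃ = 45π²/2² ≈ 111.033 (9× faster decay)
As t → ∞, higher modes decay exponentially faster. The n=1 mode dominates: θ ~ c₁ sin(πx/2) e^{-λ₁t}.
Decay rate: λ₁ = 5π²/2² ≈ 12.337.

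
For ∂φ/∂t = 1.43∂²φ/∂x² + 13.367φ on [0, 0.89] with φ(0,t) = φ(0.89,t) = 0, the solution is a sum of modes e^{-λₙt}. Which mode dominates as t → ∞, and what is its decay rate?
Eigenvalues: λₙ = 1.43n²π²/0.89² - 13.367.
First three modes:
  n=1: λ₁ = 1.43π²/0.89² - 13.367 ≈ 4.451
  n=2: λ₂ = 5.72π²/0.89² - 13.367 ≈ 57.904
  n=3: λ₃ = 12.87π²/0.89² - 13.367 ≈ 146.994
Since 1.43π²/0.89² ≈ 17.818 > 13.367, all λₙ > 0.
The n=1 mode decays slowest → dominates as t → ∞.
Asymptotic: φ ~ c₁ sin(πx/0.89) e^{-λ₁t} with decay rate λ₁ ≈ 4.451.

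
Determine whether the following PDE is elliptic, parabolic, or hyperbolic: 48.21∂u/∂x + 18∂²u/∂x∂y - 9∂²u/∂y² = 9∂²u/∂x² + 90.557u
Rewriting in standard form: -9∂²u/∂x² + 18∂²u/∂x∂y - 9∂²u/∂y² + 48.21∂u/∂x - 90.557u = 0. Coefficients: A = -9, B = 18, C = -9. B² - 4AC = 0, which is zero, so the equation is parabolic.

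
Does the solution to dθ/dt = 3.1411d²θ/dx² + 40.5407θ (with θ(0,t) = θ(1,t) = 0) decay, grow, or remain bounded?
θ grows unboundedly. Reaction dominates diffusion (r=40.5407 > κπ²/L²≈31); solution grows exponentially.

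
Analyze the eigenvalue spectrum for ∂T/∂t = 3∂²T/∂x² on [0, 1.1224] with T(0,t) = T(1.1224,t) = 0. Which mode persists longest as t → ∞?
Eigenvalues: λₙ = 3n²π²/1.1224².
First three modes:
  n=1: λ₁ = 3π²/1.1224² ≈ 23.503
  n=2: λ₂ = 12π²/1.1224² ≈ 94.013 (4× faster decay)
  n=3: λ₃ = 27π²/1.1224² ≈ 211.528 (9× faster decay)
As t → ∞, higher modes decay exponentially faster. The n=1 mode dominates: T ~ c₁ sin(πx/1.1224) e^{-λ₁t}.
Decay rate: λ₁ = 3π²/1.1224² ≈ 23.503.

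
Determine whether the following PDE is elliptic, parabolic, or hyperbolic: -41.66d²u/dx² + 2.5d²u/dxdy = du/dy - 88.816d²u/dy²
Rewriting in standard form: -41.66d²u/dx² + 2.5d²u/dxdy + 88.816d²u/dy² - du/dy = 0. Coefficients: A = -41.66, B = 2.5, C = 88.816. B² - 4AC = 14806.54824, which is positive, so the equation is hyperbolic.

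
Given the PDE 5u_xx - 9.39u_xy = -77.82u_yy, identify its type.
Rewriting in standard form: 5u_xx - 9.39u_xy + 77.82u_yy = 0. The second-order coefficients are A = 5, B = -9.39, C = 77.82. Since B² - 4AC = -1468.2279 < 0, this is an elliptic PDE.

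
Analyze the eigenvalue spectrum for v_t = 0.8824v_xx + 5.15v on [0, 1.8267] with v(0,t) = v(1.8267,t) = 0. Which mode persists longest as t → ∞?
Eigenvalues: λₙ = 0.8824n²π²/1.8267² - 5.15.
First three modes:
  n=1: λ₁ = 0.8824π²/1.8267² - 5.15 ≈ -2.54
  n=2: λ₂ = 3.5296π²/1.8267² - 5.15 ≈ 5.29
  n=3: λ₃ = 7.9416π²/1.8267² - 5.15 ≈ 18.339
Since 0.8824π²/1.8267² ≈ 2.61 < 5.15, λ₁ < 0.
The n=1 mode grows fastest (−λₙ is largest for n=1) → dominates.
Asymptotic: v ~ c₁ sin(πx/1.8267) e^{2.54t} (exponential growth at rate −λ₁ ≈ 2.54).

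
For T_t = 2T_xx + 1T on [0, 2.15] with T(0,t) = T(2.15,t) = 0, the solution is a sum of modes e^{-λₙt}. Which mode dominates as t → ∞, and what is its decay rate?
Eigenvalues: λₙ = 2n²π²/2.15² - 1.
First three modes:
  n=1: λ₁ = 2π²/2.15² - 1 ≈ 3.27
  n=2: λ₂ = 8π²/2.15² - 1 ≈ 16.081
  n=3: λ₃ = 18π²/2.15² - 1 ≈ 37.432
Since 2π²/2.15² ≈ 4.27 > 1, all λₙ > 0.
The n=1 mode decays slowest → dominates as t → ∞.
Asymptotic: T ~ c₁ sin(πx/2.15) e^{-λ₁t} with decay rate λ₁ ≈ 3.27.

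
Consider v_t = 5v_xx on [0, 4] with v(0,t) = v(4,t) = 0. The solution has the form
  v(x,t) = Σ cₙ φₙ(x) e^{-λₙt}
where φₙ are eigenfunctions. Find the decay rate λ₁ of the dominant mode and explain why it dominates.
Eigenvalues: λₙ = 5n²π²/4².
First three modes:
  n=1: λ₁ = 5π²/4² ≈ 3.084
  n=2: λ₂ = 20π²/4² ≈ 12.337 (4× faster decay)
  n=3: λ₃ = 45π²/4² ≈ 27.758 (9× faster decay)
As t → ∞, higher modes decay exponentially faster. The n=1 mode dominates: v ~ c₁ sin(πx/4) e^{-λ₁t}.
Decay rate: λ₁ = 5π²/4² ≈ 3.084.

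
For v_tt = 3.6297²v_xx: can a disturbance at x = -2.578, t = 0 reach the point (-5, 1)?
Yes. The domain of dependence is [-8.6297, -1.3703], and -2.578 ∈ [-8.6297, -1.3703].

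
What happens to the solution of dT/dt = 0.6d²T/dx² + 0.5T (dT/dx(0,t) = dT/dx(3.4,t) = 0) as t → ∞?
T grows unboundedly. With Neumann BCs the constant mode has diffusion eigenvalue 0, so any r > 0 makes it grow like e^(0.5t); solution grows exponentially.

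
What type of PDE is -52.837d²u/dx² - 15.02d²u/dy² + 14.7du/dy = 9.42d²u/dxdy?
Rewriting in standard form: -52.837d²u/dx² - 9.42d²u/dxdy - 15.02d²u/dy² + 14.7du/dy = 0. With A = -52.837, B = -9.42, C = -15.02, the discriminant is -3085.71056. This is an elliptic PDE.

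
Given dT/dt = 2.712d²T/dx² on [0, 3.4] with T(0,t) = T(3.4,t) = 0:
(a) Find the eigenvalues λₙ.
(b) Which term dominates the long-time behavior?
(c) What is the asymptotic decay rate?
Eigenvalues: λₙ = 2.712n²π²/3.4².
First three modes:
  n=1: λ₁ = 2.712π²/3.4² ≈ 2.315
  n=2: λ₂ = 10.848π²/3.4² ≈ 9.262 (4× faster decay)
  n=3: λ₃ = 24.408π²/3.4² ≈ 20.839 (9× faster decay)
As t → ∞, higher modes decay exponentially faster. The n=1 mode dominates: T ~ c₁ sin(πx/3.4) e^{-λ₁t}.
Decay rate: λ₁ = 2.712π²/3.4² ≈ 2.315.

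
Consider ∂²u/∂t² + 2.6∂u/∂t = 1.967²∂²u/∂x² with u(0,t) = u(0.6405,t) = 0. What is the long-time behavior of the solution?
As t → ∞, u → 0. Damping (γ=2.6) dissipates energy; oscillations decay exponentially.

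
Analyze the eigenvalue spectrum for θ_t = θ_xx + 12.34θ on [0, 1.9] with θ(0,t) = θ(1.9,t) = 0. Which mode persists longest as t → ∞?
Eigenvalues: λₙ = n²π²/1.9² - 12.34.
First three modes:
  n=1: λ₁ = π²/1.9² - 12.34 ≈ -9.606
  n=2: λ₂ = 4π²/1.9² - 12.34 ≈ -1.404
  n=3: λ₃ = 9π²/1.9² - 12.34 ≈ 12.266
Since π²/1.9² ≈ 2.734 < 12.34, λ₁ < 0.
The n=1 mode grows fastest (−λₙ is largest for n=1) → dominates.
Asymptotic: θ ~ c₁ sin(πx/1.9) e^{9.606t} (exponential growth at rate −λ₁ ≈ 9.606).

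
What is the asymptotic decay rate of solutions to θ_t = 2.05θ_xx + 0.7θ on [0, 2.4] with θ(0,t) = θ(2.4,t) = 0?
Eigenvalues: λₙ = 2.05n²π²/2.4² - 0.7.
First three modes:
  n=1: λ₁ = 2.05π²/2.4² - 0.7 ≈ 2.813
  n=2: λ₂ = 8.2π²/2.4² - 0.7 ≈ 13.35
  n=3: λ₃ = 18.45π²/2.4² - 0.7 ≈ 30.914
Since 2.05π²/2.4² ≈ 3.513 > 0.7, all λₙ > 0.
The n=1 mode decays slowest → dominates as t → ∞.
Asymptotic: θ ~ c₁ sin(πx/2.4) e^{-λ₁t} with decay rate λ₁ ≈ 2.813.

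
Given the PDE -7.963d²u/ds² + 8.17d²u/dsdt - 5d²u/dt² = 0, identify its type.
The second-order coefficients are A = -7.963, B = 8.17, C = -5. Since B² - 4AC = -92.5111 < 0, this is an elliptic PDE.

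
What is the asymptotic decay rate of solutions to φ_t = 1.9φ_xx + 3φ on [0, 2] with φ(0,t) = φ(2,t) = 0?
Eigenvalues: λₙ = 1.9n²π²/2² - 3.
First three modes:
  n=1: λ₁ = 1.9π²/2² - 3 ≈ 1.688
  n=2: λ₂ = 7.6π²/2² - 3 ≈ 15.752
  n=3: λ₃ = 17.1π²/2² - 3 ≈ 39.193
Since 1.9π²/2² ≈ 4.688 > 3, all λₙ > 0.
The n=1 mode decays slowest → dominates as t → ∞.
Asymptotic: φ ~ c₁ sin(πx/2) e^{-λ₁t} with decay rate λ₁ ≈ 1.688.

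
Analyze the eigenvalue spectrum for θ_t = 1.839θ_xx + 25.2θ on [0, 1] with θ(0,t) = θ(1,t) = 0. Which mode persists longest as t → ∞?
Eigenvalues: λₙ = 1.839n²π²/1² - 25.2.
First three modes:
  n=1: λ₁ = 1.839π² - 25.2 ≈ -7.05
  n=2: λ₂ = 7.356π² - 25.2 ≈ 47.401
  n=3: λ₃ = 16.551π² - 25.2 ≈ 138.152
Since 1.839π² ≈ 18.15 < 25.2, λ₁ < 0.
The n=1 mode grows fastest (−λₙ is largest for n=1) → dominates.
Asymptotic: θ ~ c₁ sin(πx/1) e^{7.05t} (exponential growth at rate −λ₁ ≈ 7.05).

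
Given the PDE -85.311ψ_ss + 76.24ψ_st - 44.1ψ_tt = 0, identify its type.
The second-order coefficients are A = -85.311, B = 76.24, C = -44.1. Since B² - 4AC = -9236.3228 < 0, this is an elliptic PDE.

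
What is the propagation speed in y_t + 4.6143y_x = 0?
Speed = 4.6143. Information travels along x - 4.6143t = const (rightward).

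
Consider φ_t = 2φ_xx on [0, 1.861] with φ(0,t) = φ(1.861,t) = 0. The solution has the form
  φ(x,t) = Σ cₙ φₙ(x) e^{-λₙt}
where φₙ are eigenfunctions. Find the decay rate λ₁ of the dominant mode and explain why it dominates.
Eigenvalues: λₙ = 2n²π²/1.861².
First three modes:
  n=1: λ₁ = 2π²/1.861² ≈ 5.7
  n=2: λ₂ = 8π²/1.861² ≈ 22.798 (4× faster decay)
  n=3: λ₃ = 18π²/1.861² ≈ 51.296 (9× faster decay)
As t → ∞, higher modes decay exponentially faster. The n=1 mode dominates: φ ~ c₁ sin(πx/1.861) e^{-λ₁t}.
Decay rate: λ₁ = 2π²/1.861² ≈ 5.7.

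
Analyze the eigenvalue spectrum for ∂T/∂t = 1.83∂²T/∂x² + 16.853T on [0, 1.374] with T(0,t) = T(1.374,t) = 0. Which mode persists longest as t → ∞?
Eigenvalues: λₙ = 1.83n²π²/1.374² - 16.853.
First three modes:
  n=1: λ₁ = 1.83π²/1.374² - 16.853 ≈ -7.286
  n=2: λ₂ = 7.32π²/1.374² - 16.853 ≈ 21.415
  n=3: λ₃ = 16.47π²/1.374² - 16.853 ≈ 69.25
Since 1.83π²/1.374² ≈ 9.567 < 16.853, λ₁ < 0.
The n=1 mode grows fastest (−λₙ is largest for n=1) → dominates.
Asymptotic: T ~ c₁ sin(πx/1.374) e^{7.286t} (exponential growth at rate −λ₁ ≈ 7.286).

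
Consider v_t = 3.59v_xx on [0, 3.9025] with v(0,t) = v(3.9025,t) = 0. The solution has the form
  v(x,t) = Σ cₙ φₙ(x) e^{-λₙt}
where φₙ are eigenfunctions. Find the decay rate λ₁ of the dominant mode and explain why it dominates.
Eigenvalues: λₙ = 3.59n²π²/3.9025².
First three modes:
  n=1: λ₁ = 3.59π²/3.9025² ≈ 2.327
  n=2: λ₂ = 14.36π²/3.9025² ≈ 9.306 (4× faster decay)
  n=3: λ₃ = 32.31π²/3.9025² ≈ 20.939 (9× faster decay)
As t → ∞, higher modes decay exponentially faster. The n=1 mode dominates: v ~ c₁ sin(πx/3.9025) e^{-λ₁t}.
Decay rate: λ₁ = 3.59π²/3.9025² ≈ 2.327.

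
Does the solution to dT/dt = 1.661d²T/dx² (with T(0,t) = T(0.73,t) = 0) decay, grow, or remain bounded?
T → 0. Heat diffuses out through both boundaries.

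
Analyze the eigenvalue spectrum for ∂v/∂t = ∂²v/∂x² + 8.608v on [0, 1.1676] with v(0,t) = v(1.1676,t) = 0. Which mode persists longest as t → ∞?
Eigenvalues: λₙ = n²π²/1.1676² - 8.608.
First three modes:
  n=1: λ₁ = π²/1.1676² - 8.608 ≈ -1.368
  n=2: λ₂ = 4π²/1.1676² - 8.608 ≈ 20.35
  n=3: λ₃ = 9π²/1.1676² - 8.608 ≈ 56.548
Since π²/1.1676² ≈ 7.24 < 8.608, λ₁ < 0.
The n=1 mode grows fastest (−λₙ is largest for n=1) → dominates.
Asymptotic: v ~ c₁ sin(πx/1.1676) e^{1.368t} (exponential growth at rate −λ₁ ≈ 1.368).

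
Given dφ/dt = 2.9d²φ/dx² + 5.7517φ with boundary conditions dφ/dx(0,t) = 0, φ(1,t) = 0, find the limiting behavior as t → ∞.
φ → 0. Diffusion dominates reaction (r=5.7517 < κπ²/(4L²)≈7.16); solution decays.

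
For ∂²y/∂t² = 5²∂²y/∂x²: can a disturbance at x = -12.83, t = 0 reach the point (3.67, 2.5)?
No. The domain of dependence is [-8.83, 16.17], and -12.83 is outside this interval.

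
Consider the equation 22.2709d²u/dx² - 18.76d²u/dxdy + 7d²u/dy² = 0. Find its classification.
Elliptic. (A = 22.2709, B = -18.76, C = 7 gives B² - 4AC = -271.6476.)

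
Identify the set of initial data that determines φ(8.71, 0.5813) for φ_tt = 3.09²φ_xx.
Domain of dependence: [6.913783, 10.506217]. Signals travel at speed 3.09, so data within |x - 8.71| ≤ 3.09·0.5813 = 1.796217 can reach the point.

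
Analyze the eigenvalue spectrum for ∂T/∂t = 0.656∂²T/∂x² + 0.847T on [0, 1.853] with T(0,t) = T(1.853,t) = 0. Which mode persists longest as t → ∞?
Eigenvalues: λₙ = 0.656n²π²/1.853² - 0.847.
First three modes:
  n=1: λ₁ = 0.656π²/1.853² - 0.847 ≈ 1.039
  n=2: λ₂ = 2.624π²/1.853² - 0.847 ≈ 6.695
  n=3: λ₃ = 5.904π²/1.853² - 0.847 ≈ 16.124
Since 0.656π²/1.853² ≈ 1.886 > 0.847, all λₙ > 0.
The n=1 mode decays slowest → dominates as t → ∞.
Asymptotic: T ~ c₁ sin(πx/1.853) e^{-λ₁t} with decay rate λ₁ ≈ 1.039.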